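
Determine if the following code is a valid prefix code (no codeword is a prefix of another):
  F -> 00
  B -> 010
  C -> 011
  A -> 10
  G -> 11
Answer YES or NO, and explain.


Checking each pair (does one codeword prefix another?):
  F='00' vs B='010': no prefix
  F='00' vs C='011': no prefix
  F='00' vs A='10': no prefix
  F='00' vs G='11': no prefix
  B='010' vs F='00': no prefix
  B='010' vs C='011': no prefix
  B='010' vs A='10': no prefix
  B='010' vs G='11': no prefix
  C='011' vs F='00': no prefix
  C='011' vs B='010': no prefix
  C='011' vs A='10': no prefix
  C='011' vs G='11': no prefix
  A='10' vs F='00': no prefix
  A='10' vs B='010': no prefix
  A='10' vs C='011': no prefix
  A='10' vs G='11': no prefix
  G='11' vs F='00': no prefix
  G='11' vs B='010': no prefix
  G='11' vs C='011': no prefix
  G='11' vs A='10': no prefix
No violation found over all pairs.

YES -- this is a valid prefix code. No codeword is a prefix of any other codeword.


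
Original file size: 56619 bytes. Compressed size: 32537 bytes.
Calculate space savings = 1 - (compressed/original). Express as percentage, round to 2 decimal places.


ratio = compressed/original = 32537/56619 = 0.574666
savings = 1 - ratio = 1 - 0.574666 = 0.425334
as a percentage: 0.425334 * 100 = 42.53%

Space savings = 1 - 32537/56619 = 42.53%


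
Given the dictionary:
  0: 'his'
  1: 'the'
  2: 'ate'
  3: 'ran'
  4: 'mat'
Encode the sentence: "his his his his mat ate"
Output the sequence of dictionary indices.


Look up each word in the dictionary:
  'his' -> 0
  'his' -> 0
  'his' -> 0
  'his' -> 0
  'mat' -> 4
  'ate' -> 2

Encoded: [0, 0, 0, 0, 4, 2]


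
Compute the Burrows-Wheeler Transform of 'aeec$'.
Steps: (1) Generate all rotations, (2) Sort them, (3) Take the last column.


Rotations (sorted):
  0: $aeec -> last char: c
  1: aeec$ -> last char: $
  2: c$aee -> last char: e
  3: ec$ae -> last char: e
  4: eec$a -> last char: a


BWT = c$eea


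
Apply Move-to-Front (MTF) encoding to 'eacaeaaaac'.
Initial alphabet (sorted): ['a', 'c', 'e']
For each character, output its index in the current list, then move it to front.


MTF encoding:
'e': index 2 in ['a', 'c', 'e'] -> ['e', 'a', 'c']
'a': index 1 in ['e', 'a', 'c'] -> ['a', 'e', 'c']
'c': index 2 in ['a', 'e', 'c'] -> ['c', 'a', 'e']
'a': index 1 in ['c', 'a', 'e'] -> ['a', 'c', 'e']
'e': index 2 in ['a', 'c', 'e'] -> ['e', 'a', 'c']
'a': index 1 in ['e', 'a', 'c'] -> ['a', 'e', 'c']
'a': index 0 in ['a', 'e', 'c'] -> ['a', 'e', 'c']
'a': index 0 in ['a', 'e', 'c'] -> ['a', 'e', 'c']
'a': index 0 in ['a', 'e', 'c'] -> ['a', 'e', 'c']
'c': index 2 in ['a', 'e', 'c'] -> ['c', 'a', 'e']


Output: [2, 1, 2, 1, 2, 1, 0, 0, 0, 2]


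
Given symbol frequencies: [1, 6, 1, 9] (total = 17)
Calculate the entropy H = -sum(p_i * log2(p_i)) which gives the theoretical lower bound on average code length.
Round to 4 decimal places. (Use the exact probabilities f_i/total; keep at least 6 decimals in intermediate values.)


Per-symbol terms -p_i * log2(p_i) with p_i = f_i/17:
  p = 1/17 = 0.058824: log2(p) = -4.087463, -p*log2(p) = 0.240439
  p = 6/17 = 0.352941: log2(p) = -1.502500, -p*log2(p) = 0.530294
  p = 1/17 = 0.058824: log2(p) = -4.087463, -p*log2(p) = 0.240439
  p = 9/17 = 0.529412: log2(p) = -0.917538, -p*log2(p) = 0.485755
H = 0.240439 + 0.530294 + 0.240439 + 0.485755 = 1.496927

H = 1.4969 bits/symbol


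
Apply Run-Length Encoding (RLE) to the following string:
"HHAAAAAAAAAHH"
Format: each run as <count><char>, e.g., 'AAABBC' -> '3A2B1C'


Scanning runs left to right:
  i=0: run of 'H' x 2 -> '2H'
  i=2: run of 'A' x 9 -> '9A'
  i=11: run of 'H' x 2 -> '2H'

RLE = 2H9A2H


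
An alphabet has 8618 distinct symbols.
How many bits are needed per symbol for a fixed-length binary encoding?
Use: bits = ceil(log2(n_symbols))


log2(8618) = 13.0731
Bracket: 2^13 = 8192 < 8618 <= 2^14 = 16384
So ceil(log2(8618)) = 14

bits = ceil(log2(8618)) = ceil(13.0731) = 14 bits


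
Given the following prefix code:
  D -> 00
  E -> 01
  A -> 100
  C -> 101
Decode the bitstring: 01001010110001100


Decoding step by step:
Bits 01 -> E
Bits 00 -> D
Bits 101 -> C
Bits 01 -> E
Bits 100 -> A
Bits 01 -> E
Bits 100 -> A


Decoded message: EDCEAEA


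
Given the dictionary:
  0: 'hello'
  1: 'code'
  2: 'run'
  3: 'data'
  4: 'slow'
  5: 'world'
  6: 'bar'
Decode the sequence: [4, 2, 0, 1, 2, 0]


Look up each index in the dictionary:
  4 -> 'slow'
  2 -> 'run'
  0 -> 'hello'
  1 -> 'code'
  2 -> 'run'
  0 -> 'hello'

Decoded: "slow run hello code run hello"


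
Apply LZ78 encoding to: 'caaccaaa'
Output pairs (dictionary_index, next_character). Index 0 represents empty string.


LZ78 encoding steps:
Dictionary: {0: ''}
Step 1: w='' (idx 0), next='c' -> output (0, 'c'), add 'c' as idx 1
Step 2: w='' (idx 0), next='a' -> output (0, 'a'), add 'a' as idx 2
Step 3: w='a' (idx 2), next='c' -> output (2, 'c'), add 'ac' as idx 3
Step 4: w='c' (idx 1), next='a' -> output (1, 'a'), add 'ca' as idx 4
Step 5: w='a' (idx 2), next='a' -> output (2, 'a'), add 'aa' as idx 5


Encoded: [(0, 'c'), (0, 'a'), (2, 'c'), (1, 'a'), (2, 'a')]


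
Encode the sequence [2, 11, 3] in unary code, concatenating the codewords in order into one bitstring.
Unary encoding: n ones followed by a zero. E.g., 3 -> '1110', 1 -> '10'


Encode each number as n ones followed by a terminating 0:
  2 -> 110 (3 bits)
  11 -> 111111111110 (12 bits)
  3 -> 1110 (4 bits)
Total length = 3 + 12 + 4 = 19 bits.

Unary([2, 11, 3]) = 1101111111111101110 (19 bits)


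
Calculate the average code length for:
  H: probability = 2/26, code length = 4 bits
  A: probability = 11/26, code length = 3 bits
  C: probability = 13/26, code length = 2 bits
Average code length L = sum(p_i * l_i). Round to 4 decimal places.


Weighted contributions p_i * l_i:
  H: (2/26) * 4 = 8/26
  A: (11/26) * 3 = 33/26
  C: (13/26) * 2 = 26/26
Sum = (8 + 33 + 26)/26 = 67/26

L = 67/26 = 2.5769 bits/symbol


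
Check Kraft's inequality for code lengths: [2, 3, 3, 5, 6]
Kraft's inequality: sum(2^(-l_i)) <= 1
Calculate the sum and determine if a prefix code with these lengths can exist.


Sum = 2^(-2) + 2^(-3) + 2^(-3) + 2^(-5) + 2^(-6)
    = 0.25 + 0.125 + 0.125 + 0.03125 + 0.015625
    = 35/64 = 0.546875
Since 0.546875 <= 1, Kraft's inequality IS satisfied.
A prefix code with these lengths CAN exist.

Kraft sum = 0.546875. Satisfied.


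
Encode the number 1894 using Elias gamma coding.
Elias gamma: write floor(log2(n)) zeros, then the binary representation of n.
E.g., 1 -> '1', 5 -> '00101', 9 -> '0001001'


num_bits = floor(log2(1894)) + 1 = 11
leading_zeros = num_bits - 1 = 10
binary(1894) = 11101100110

Elias gamma(1894) = '0000000000' + '11101100110' = 000000000011101100110 (21 bits)


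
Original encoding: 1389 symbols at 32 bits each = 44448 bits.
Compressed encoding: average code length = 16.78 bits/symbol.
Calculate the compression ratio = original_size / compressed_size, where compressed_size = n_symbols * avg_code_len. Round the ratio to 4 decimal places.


original_size = n_symbols * orig_bits = 1389 * 32 = 44448 bits
compressed_size = n_symbols * avg_code_len = 1389 * 16.78 = 23307.42 bits
ratio = original_size / compressed_size = 44448 / 23307.42 = 1.907

Compression ratio = 1.907


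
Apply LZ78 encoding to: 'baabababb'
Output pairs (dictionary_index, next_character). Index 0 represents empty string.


LZ78 encoding steps:
Dictionary: {0: ''}
Step 1: w='' (idx 0), next='b' -> output (0, 'b'), add 'b' as idx 1
Step 2: w='' (idx 0), next='a' -> output (0, 'a'), add 'a' as idx 2
Step 3: w='a' (idx 2), next='b' -> output (2, 'b'), add 'ab' as idx 3
Step 4: w='ab' (idx 3), next='a' -> output (3, 'a'), add 'aba' as idx 4
Step 5: w='b' (idx 1), next='b' -> output (1, 'b'), add 'bb' as idx 5


Encoded: [(0, 'b'), (0, 'a'), (2, 'b'), (3, 'a'), (1, 'b')]


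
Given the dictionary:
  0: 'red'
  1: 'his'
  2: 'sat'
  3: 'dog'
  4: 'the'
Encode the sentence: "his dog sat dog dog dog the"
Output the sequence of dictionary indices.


Look up each word in the dictionary:
  'his' -> 1
  'dog' -> 3
  'sat' -> 2
  'dog' -> 3
  'dog' -> 3
  'dog' -> 3
  'the' -> 4

Encoded: [1, 3, 2, 3, 3, 3, 4]


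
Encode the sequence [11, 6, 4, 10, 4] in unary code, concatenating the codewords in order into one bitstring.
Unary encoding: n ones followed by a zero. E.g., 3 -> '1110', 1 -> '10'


Encode each number as n ones followed by a terminating 0:
  11 -> 111111111110 (12 bits)
  6 -> 1111110 (7 bits)
  4 -> 11110 (5 bits)
  10 -> 11111111110 (11 bits)
  4 -> 11110 (5 bits)
Total length = 12 + 7 + 5 + 11 + 5 = 40 bits.

Unary([11, 6, 4, 10, 4]) = 1111111111101111110111101111111111011110 (40 bits)


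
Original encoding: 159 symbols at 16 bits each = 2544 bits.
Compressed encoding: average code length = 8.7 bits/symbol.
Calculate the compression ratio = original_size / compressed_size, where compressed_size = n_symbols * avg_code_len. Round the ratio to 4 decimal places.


original_size = n_symbols * orig_bits = 159 * 16 = 2544 bits
compressed_size = n_symbols * avg_code_len = 159 * 8.7 = 1383.3 bits
ratio = original_size / compressed_size = 2544 / 1383.3 = 1.8391

Compression ratio = 1.8391


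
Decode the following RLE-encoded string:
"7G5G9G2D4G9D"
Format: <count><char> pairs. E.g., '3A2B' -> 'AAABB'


Expanding each <count><char> pair:
  7G -> 'GGGGGGG'
  5G -> 'GGGGG'
  9G -> 'GGGGGGGGG'
  2D -> 'DD'
  4G -> 'GGGG'
  9D -> 'DDDDDDDDD'

Decoded = GGGGGGGGGGGGGGGGGGGGGDDGGGGDDDDDDDDD


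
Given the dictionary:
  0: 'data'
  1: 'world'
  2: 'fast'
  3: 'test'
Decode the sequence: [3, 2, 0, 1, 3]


Look up each index in the dictionary:
  3 -> 'test'
  2 -> 'fast'
  0 -> 'data'
  1 -> 'world'
  3 -> 'test'

Decoded: "test fast data world test"


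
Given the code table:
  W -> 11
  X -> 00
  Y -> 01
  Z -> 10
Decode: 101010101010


Decoding:
10 -> Z
10 -> Z
10 -> Z
10 -> Z
10 -> Z
10 -> Z


Result: ZZZZZZ


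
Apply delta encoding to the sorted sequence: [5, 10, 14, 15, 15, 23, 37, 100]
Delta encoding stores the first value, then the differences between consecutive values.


First value: 5
Deltas:
  10 - 5 = 5
  14 - 10 = 4
  15 - 14 = 1
  15 - 15 = 0
  23 - 15 = 8
  37 - 23 = 14
  100 - 37 = 63


Delta encoded: [5, 5, 4, 1, 0, 8, 14, 63]


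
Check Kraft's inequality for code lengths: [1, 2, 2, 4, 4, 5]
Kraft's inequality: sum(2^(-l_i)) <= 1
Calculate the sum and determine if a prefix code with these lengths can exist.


Sum = 2^(-1) + 2^(-2) + 2^(-2) + 2^(-4) + 2^(-4) + 2^(-5)
    = 0.5 + 0.25 + 0.25 + 0.0625 + 0.0625 + 0.03125
    = 37/32 = 1.15625
Since 1.15625 > 1, Kraft's inequality is NOT satisfied.
A prefix code with these lengths CANNOT exist.

Kraft sum = 1.15625. Not satisfied.


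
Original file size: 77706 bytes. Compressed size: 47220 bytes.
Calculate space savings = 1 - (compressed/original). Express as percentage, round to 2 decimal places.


ratio = compressed/original = 47220/77706 = 0.607675
savings = 1 - ratio = 1 - 0.607675 = 0.392325
as a percentage: 0.392325 * 100 = 39.23%

Space savings = 1 - 47220/77706 = 39.23%


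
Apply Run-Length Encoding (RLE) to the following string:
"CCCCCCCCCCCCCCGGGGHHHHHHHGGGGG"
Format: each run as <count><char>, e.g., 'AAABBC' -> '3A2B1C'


Scanning runs left to right:
  i=0: run of 'C' x 14 -> '14C'
  i=14: run of 'G' x 4 -> '4G'
  i=18: run of 'H' x 7 -> '7H'
  i=25: run of 'G' x 5 -> '5G'

RLE = 14C4G7H5G


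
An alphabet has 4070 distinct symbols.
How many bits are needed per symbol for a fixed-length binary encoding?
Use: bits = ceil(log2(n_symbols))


log2(4070) = 11.9908
Bracket: 2^11 = 2048 < 4070 <= 2^12 = 4096
So ceil(log2(4070)) = 12

bits = ceil(log2(4070)) = ceil(11.9908) = 12 bits


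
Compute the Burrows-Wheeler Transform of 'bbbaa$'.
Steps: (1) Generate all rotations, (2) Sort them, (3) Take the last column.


Rotations (sorted):
  0: $bbbaa -> last char: a
  1: a$bbba -> last char: a
  2: aa$bbb -> last char: b
  3: baa$bb -> last char: b
  4: bbaa$b -> last char: b
  5: bbbaa$ -> last char: $


BWT = aabbb$


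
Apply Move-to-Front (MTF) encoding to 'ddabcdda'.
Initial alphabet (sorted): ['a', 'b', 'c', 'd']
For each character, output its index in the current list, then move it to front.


MTF encoding:
'd': index 3 in ['a', 'b', 'c', 'd'] -> ['d', 'a', 'b', 'c']
'd': index 0 in ['d', 'a', 'b', 'c'] -> ['d', 'a', 'b', 'c']
'a': index 1 in ['d', 'a', 'b', 'c'] -> ['a', 'd', 'b', 'c']
'b': index 2 in ['a', 'd', 'b', 'c'] -> ['b', 'a', 'd', 'c']
'c': index 3 in ['b', 'a', 'd', 'c'] -> ['c', 'b', 'a', 'd']
'd': index 3 in ['c', 'b', 'a', 'd'] -> ['d', 'c', 'b', 'a']
'd': index 0 in ['d', 'c', 'b', 'a'] -> ['d', 'c', 'b', 'a']
'a': index 3 in ['d', 'c', 'b', 'a'] -> ['a', 'd', 'c', 'b']


Output: [3, 0, 1, 2, 3, 3, 0, 3]


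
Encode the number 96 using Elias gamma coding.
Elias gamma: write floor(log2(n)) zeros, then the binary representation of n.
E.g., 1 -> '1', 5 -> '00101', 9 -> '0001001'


num_bits = floor(log2(96)) + 1 = 7
leading_zeros = num_bits - 1 = 6
binary(96) = 1100000

Elias gamma(96) = '000000' + '1100000' = 0000001100000 (13 bits)


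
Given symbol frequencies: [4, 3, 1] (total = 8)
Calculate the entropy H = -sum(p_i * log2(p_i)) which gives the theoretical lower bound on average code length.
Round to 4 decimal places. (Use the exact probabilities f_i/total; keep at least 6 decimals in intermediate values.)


Per-symbol terms -p_i * log2(p_i) with p_i = f_i/8:
  p = 4/8 = 0.500000: log2(p) = -1.000000, -p*log2(p) = 0.500000
  p = 3/8 = 0.375000: log2(p) = -1.415037, -p*log2(p) = 0.530639
  p = 1/8 = 0.125000: log2(p) = -3.000000, -p*log2(p) = 0.375000
H = 0.500000 + 0.530639 + 0.375000 = 1.405639

H = 1.4056 bits/symbol


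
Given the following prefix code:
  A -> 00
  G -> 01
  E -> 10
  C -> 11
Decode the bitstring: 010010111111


Decoding step by step:
Bits 01 -> G
Bits 00 -> A
Bits 10 -> E
Bits 11 -> C
Bits 11 -> C
Bits 11 -> C


Decoded message: GAECCC


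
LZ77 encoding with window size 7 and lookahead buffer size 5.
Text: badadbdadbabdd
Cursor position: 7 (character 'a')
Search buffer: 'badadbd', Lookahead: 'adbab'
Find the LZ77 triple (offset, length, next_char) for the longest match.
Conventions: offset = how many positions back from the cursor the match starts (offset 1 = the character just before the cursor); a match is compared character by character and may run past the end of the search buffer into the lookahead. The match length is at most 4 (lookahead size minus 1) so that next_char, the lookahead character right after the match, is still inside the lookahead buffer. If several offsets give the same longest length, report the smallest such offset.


Try each offset into the search buffer:
  offset=1 (pos 6, char 'd'): match length 0
  offset=2 (pos 5, char 'b'): match length 0
  offset=3 (pos 4, char 'd'): match length 0
  offset=4 (pos 3, char 'a'): match length 3
  offset=5 (pos 2, char 'd'): match length 0
  offset=6 (pos 1, char 'a'): match length 2
  offset=7 (pos 0, char 'b'): match length 0
Longest match has length 3 at offset 4.
next_char = character at position 7 + 3 = 10 -> 'a'

Best match: offset=4, length=3 (matching 'adb' starting at position 3)
LZ77 triple: (4, 3, 'a')


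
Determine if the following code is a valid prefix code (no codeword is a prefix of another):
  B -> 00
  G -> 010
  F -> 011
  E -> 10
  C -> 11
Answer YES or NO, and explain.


Checking each pair (does one codeword prefix another?):
  B='00' vs G='010': no prefix
  B='00' vs F='011': no prefix
  B='00' vs E='10': no prefix
  B='00' vs C='11': no prefix
  G='010' vs B='00': no prefix
  G='010' vs F='011': no prefix
  G='010' vs E='10': no prefix
  G='010' vs C='11': no prefix
  F='011' vs B='00': no prefix
  F='011' vs G='010': no prefix
  F='011' vs E='10': no prefix
  F='011' vs C='11': no prefix
  E='10' vs B='00': no prefix
  E='10' vs G='010': no prefix
  E='10' vs F='011': no prefix
  E='10' vs C='11': no prefix
  C='11' vs B='00': no prefix
  C='11' vs G='010': no prefix
  C='11' vs F='011': no prefix
  C='11' vs E='10': no prefix
No violation found over all pairs.

YES -- this is a valid prefix code. No codeword is a prefix of any other codeword.


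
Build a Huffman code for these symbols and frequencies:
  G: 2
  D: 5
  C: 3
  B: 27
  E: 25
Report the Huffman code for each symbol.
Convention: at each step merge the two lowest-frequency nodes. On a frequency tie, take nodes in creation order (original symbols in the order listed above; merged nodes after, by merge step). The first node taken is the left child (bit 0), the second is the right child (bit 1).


Huffman tree construction:
Step 1: Merge G(2) + C(3) = 5
Step 2: Merge D(5) + (G+C)(5) = 10
Step 3: Merge (D+(G+C))(10) + E(25) = 35
Step 4: Merge B(27) + ((D+(G+C))+E)(35) = 62
Read each symbol's code off the tree from the root (left child = 0, right child = 1).

Codes:
  G: 1010 (length 4)
  D: 100 (length 3)
  C: 1011 (length 4)
  B: 0 (length 1)
  E: 11 (length 2)
Average code length: 112/62 = 1.8065 bits/symbol


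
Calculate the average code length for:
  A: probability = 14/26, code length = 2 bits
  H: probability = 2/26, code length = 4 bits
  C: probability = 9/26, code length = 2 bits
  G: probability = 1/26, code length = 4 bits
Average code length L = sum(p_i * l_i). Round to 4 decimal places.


Weighted contributions p_i * l_i:
  A: (14/26) * 2 = 28/26
  H: (2/26) * 4 = 8/26
  C: (9/26) * 2 = 18/26
  G: (1/26) * 4 = 4/26
Sum = (28 + 8 + 18 + 4)/26 = 58/26

L = 58/26 = 2.2308 bits/symbol


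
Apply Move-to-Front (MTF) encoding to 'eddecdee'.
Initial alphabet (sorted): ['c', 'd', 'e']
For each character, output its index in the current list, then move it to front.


MTF encoding:
'e': index 2 in ['c', 'd', 'e'] -> ['e', 'c', 'd']
'd': index 2 in ['e', 'c', 'd'] -> ['d', 'e', 'c']
'd': index 0 in ['d', 'e', 'c'] -> ['d', 'e', 'c']
'e': index 1 in ['d', 'e', 'c'] -> ['e', 'd', 'c']
'c': index 2 in ['e', 'd', 'c'] -> ['c', 'e', 'd']
'd': index 2 in ['c', 'e', 'd'] -> ['d', 'c', 'e']
'e': index 2 in ['d', 'c', 'e'] -> ['e', 'd', 'c']
'e': index 0 in ['e', 'd', 'c'] -> ['e', 'd', 'c']


Output: [2, 2, 0, 1, 2, 2, 2, 0]


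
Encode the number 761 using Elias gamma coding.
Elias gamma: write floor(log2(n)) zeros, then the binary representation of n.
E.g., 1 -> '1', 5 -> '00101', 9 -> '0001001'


num_bits = floor(log2(761)) + 1 = 10
leading_zeros = num_bits - 1 = 9
binary(761) = 1011111001

Elias gamma(761) = '000000000' + '1011111001' = 0000000001011111001 (19 bits)


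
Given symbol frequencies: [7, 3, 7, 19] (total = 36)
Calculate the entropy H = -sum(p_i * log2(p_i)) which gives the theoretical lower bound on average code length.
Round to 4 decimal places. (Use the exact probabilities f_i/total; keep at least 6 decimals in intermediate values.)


Per-symbol terms -p_i * log2(p_i) with p_i = f_i/36:
  p = 7/36 = 0.194444: log2(p) = -2.362570, -p*log2(p) = 0.459389
  p = 3/36 = 0.083333: log2(p) = -3.584963, -p*log2(p) = 0.298747
  p = 7/36 = 0.194444: log2(p) = -2.362570, -p*log2(p) = 0.459389
  p = 19/36 = 0.527778: log2(p) = -0.921997, -p*log2(p) = 0.486610
H = 0.459389 + 0.298747 + 0.459389 + 0.486610 = 1.704135

H = 1.7041 bits/symbol


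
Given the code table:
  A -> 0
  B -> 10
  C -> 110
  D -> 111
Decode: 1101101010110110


Decoding:
110 -> C
110 -> C
10 -> B
10 -> B
110 -> C
110 -> C


Result: CCBBCC


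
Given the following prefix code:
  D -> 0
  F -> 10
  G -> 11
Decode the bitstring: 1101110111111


Decoding step by step:
Bits 11 -> G
Bits 0 -> D
Bits 11 -> G
Bits 10 -> F
Bits 11 -> G
Bits 11 -> G
Bits 11 -> G


Decoded message: GDGFGGG


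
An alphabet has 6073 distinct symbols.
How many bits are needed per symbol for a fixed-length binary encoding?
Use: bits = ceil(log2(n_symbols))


log2(6073) = 12.5682
Bracket: 2^12 = 4096 < 6073 <= 2^13 = 8192
So ceil(log2(6073)) = 13

bits = ceil(log2(6073)) = ceil(12.5682) = 13 bits


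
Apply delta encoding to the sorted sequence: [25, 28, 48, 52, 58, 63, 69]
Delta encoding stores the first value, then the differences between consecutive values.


First value: 25
Deltas:
  28 - 25 = 3
  48 - 28 = 20
  52 - 48 = 4
  58 - 52 = 6
  63 - 58 = 5
  69 - 63 = 6


Delta encoded: [25, 3, 20, 4, 6, 5, 6]


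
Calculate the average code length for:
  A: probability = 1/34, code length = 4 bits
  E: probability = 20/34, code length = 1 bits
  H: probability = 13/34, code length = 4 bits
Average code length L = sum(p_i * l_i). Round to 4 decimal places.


Weighted contributions p_i * l_i:
  A: (1/34) * 4 = 4/34
  E: (20/34) * 1 = 20/34
  H: (13/34) * 4 = 52/34
Sum = (4 + 20 + 52)/34 = 76/34

L = 76/34 = 2.2353 bits/symbol


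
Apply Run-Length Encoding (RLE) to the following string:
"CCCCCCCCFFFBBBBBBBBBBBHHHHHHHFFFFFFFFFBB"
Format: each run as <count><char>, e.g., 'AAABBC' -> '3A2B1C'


Scanning runs left to right:
  i=0: run of 'C' x 8 -> '8C'
  i=8: run of 'F' x 3 -> '3F'
  i=11: run of 'B' x 11 -> '11B'
  i=22: run of 'H' x 7 -> '7H'
  i=29: run of 'F' x 9 -> '9F'
  i=38: run of 'B' x 2 -> '2B'

RLE = 8C3F11B7H9F2B


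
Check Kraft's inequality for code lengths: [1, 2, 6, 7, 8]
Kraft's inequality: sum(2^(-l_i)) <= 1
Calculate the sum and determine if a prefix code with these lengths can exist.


Sum = 2^(-1) + 2^(-2) + 2^(-6) + 2^(-7) + 2^(-8)
    = 0.5 + 0.25 + 0.015625 + 0.0078125 + 0.00390625
    = 199/256 = 0.77734375
Since 0.77734375 <= 1, Kraft's inequality IS satisfied.
A prefix code with these lengths CAN exist.

Kraft sum = 0.77734375. Satisfied.


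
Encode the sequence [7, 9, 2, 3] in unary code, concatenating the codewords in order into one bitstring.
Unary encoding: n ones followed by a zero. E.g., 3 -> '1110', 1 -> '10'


Encode each number as n ones followed by a terminating 0:
  7 -> 11111110 (8 bits)
  9 -> 1111111110 (10 bits)
  2 -> 110 (3 bits)
  3 -> 1110 (4 bits)
Total length = 8 + 10 + 3 + 4 = 25 bits.

Unary([7, 9, 2, 3]) = 1111111011111111101101110 (25 bits)


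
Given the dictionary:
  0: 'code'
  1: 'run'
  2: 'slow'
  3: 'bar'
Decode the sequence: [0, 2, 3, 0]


Look up each index in the dictionary:
  0 -> 'code'
  2 -> 'slow'
  3 -> 'bar'
  0 -> 'code'

Decoded: "code slow bar code"


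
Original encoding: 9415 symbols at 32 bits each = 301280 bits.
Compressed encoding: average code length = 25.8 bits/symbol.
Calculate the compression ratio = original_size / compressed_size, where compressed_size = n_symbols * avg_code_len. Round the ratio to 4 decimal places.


original_size = n_symbols * orig_bits = 9415 * 32 = 301280 bits
compressed_size = n_symbols * avg_code_len = 9415 * 25.8 = 242907.0 bits
ratio = original_size / compressed_size = 301280 / 242907.0 = 1.2403

Compression ratio = 1.2403


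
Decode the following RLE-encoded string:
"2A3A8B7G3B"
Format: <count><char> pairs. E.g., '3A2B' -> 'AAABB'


Expanding each <count><char> pair:
  2A -> 'AA'
  3A -> 'AAA'
  8B -> 'BBBBBBBB'
  7G -> 'GGGGGGG'
  3B -> 'BBB'

Decoded = AAAAABBBBBBBBGGGGGGGBBB


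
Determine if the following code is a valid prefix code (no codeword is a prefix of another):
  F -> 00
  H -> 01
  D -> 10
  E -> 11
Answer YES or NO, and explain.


Checking each pair (does one codeword prefix another?):
  F='00' vs H='01': no prefix
  F='00' vs D='10': no prefix
  F='00' vs E='11': no prefix
  H='01' vs F='00': no prefix
  H='01' vs D='10': no prefix
  H='01' vs E='11': no prefix
  D='10' vs F='00': no prefix
  D='10' vs H='01': no prefix
  D='10' vs E='11': no prefix
  E='11' vs F='00': no prefix
  E='11' vs H='01': no prefix
  E='11' vs D='10': no prefix
No violation found over all pairs.

YES -- this is a valid prefix code. No codeword is a prefix of any other codeword.


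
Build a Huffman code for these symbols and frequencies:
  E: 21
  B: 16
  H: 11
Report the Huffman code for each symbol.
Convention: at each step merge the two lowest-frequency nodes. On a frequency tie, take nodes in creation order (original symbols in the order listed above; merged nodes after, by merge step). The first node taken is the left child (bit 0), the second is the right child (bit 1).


Huffman tree construction:
Step 1: Merge H(11) + B(16) = 27
Step 2: Merge E(21) + (H+B)(27) = 48
Read each symbol's code off the tree from the root (left child = 0, right child = 1).

Codes:
  E: 0 (length 1)
  B: 11 (length 2)
  H: 10 (length 2)
Average code length: 75/48 = 1.5625 bits/symbol


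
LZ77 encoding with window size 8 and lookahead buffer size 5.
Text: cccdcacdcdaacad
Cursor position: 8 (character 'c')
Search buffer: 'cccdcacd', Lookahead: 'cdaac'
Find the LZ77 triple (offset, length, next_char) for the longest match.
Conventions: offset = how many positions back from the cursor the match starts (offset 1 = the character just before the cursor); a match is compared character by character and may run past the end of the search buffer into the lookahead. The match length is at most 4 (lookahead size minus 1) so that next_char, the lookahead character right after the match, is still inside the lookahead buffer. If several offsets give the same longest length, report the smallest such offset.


Try each offset into the search buffer:
  offset=1 (pos 7, char 'd'): match length 0
  offset=2 (pos 6, char 'c'): match length 2
  offset=3 (pos 5, char 'a'): match length 0
  offset=4 (pos 4, char 'c'): match length 1
  offset=5 (pos 3, char 'd'): match length 0
  offset=6 (pos 2, char 'c'): match length 2
  offset=7 (pos 1, char 'c'): match length 1
  offset=8 (pos 0, char 'c'): match length 1
Longest match has length 2, found at offsets 2, 6; take the smallest, offset 2.
next_char = character at position 8 + 2 = 10 -> 'a'

Best match: offset=2, length=2 (matching 'cd' starting at position 6)
LZ77 triple: (2, 2, 'a')


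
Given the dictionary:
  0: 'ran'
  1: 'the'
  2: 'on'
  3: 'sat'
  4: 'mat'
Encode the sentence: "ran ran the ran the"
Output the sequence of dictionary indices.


Look up each word in the dictionary:
  'ran' -> 0
  'ran' -> 0
  'the' -> 1
  'ran' -> 0
  'the' -> 1

Encoded: [0, 0, 1, 0, 1]


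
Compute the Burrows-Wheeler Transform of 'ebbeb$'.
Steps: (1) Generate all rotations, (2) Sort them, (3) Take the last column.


Rotations (sorted):
  0: $ebbeb -> last char: b
  1: b$ebbe -> last char: e
  2: bbeb$e -> last char: e
  3: beb$eb -> last char: b
  4: eb$ebb -> last char: b
  5: ebbeb$ -> last char: $


BWT = beebb$


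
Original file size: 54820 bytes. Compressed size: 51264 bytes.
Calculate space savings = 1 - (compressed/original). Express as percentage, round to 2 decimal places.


ratio = compressed/original = 51264/54820 = 0.935133
savings = 1 - ratio = 1 - 0.935133 = 0.064867
as a percentage: 0.064867 * 100 = 6.49%

Space savings = 1 - 51264/54820 = 6.49%


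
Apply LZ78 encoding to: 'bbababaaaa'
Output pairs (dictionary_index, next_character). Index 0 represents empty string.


LZ78 encoding steps:
Dictionary: {0: ''}
Step 1: w='' (idx 0), next='b' -> output (0, 'b'), add 'b' as idx 1
Step 2: w='b' (idx 1), next='a' -> output (1, 'a'), add 'ba' as idx 2
Step 3: w='ba' (idx 2), next='b' -> output (2, 'b'), add 'bab' as idx 3
Step 4: w='' (idx 0), next='a' -> output (0, 'a'), add 'a' as idx 4
Step 5: w='a' (idx 4), next='a' -> output (4, 'a'), add 'aa' as idx 5
Step 6: w='a' (idx 4), end of input -> output (4, '')


Encoded: [(0, 'b'), (1, 'a'), (2, 'b'), (0, 'a'), (4, 'a'), (4, '')]


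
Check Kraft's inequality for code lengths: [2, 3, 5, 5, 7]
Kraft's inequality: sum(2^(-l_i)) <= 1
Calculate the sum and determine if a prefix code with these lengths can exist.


Sum = 2^(-2) + 2^(-3) + 2^(-5) + 2^(-5) + 2^(-7)
    = 0.25 + 0.125 + 0.03125 + 0.03125 + 0.0078125
    = 57/128 = 0.4453125
Since 0.4453125 <= 1, Kraft's inequality IS satisfied.
A prefix code with these lengths CAN exist.

Kraft sum = 0.4453125. Satisfied.


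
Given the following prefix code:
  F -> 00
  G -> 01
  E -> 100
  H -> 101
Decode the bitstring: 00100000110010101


Decoding step by step:
Bits 00 -> F
Bits 100 -> E
Bits 00 -> F
Bits 01 -> G
Bits 100 -> E
Bits 101 -> H
Bits 01 -> G


Decoded message: FEFGEHG


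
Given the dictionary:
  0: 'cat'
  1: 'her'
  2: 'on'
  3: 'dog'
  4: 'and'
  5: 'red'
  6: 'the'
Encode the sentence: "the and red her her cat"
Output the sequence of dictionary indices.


Look up each word in the dictionary:
  'the' -> 6
  'and' -> 4
  'red' -> 5
  'her' -> 1
  'her' -> 1
  'cat' -> 0

Encoded: [6, 4, 5, 1, 1, 0]


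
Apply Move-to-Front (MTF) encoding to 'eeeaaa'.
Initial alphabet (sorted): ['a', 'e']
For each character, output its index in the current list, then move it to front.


MTF encoding:
'e': index 1 in ['a', 'e'] -> ['e', 'a']
'e': index 0 in ['e', 'a'] -> ['e', 'a']
'e': index 0 in ['e', 'a'] -> ['e', 'a']
'a': index 1 in ['e', 'a'] -> ['a', 'e']
'a': index 0 in ['a', 'e'] -> ['a', 'e']
'a': index 0 in ['a', 'e'] -> ['a', 'e']


Output: [1, 0, 0, 1, 0, 0]


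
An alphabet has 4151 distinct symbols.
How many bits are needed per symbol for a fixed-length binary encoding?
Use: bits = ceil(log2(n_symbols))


log2(4151) = 12.0192
Bracket: 2^12 = 4096 < 4151 <= 2^13 = 8192
So ceil(log2(4151)) = 13

bits = ceil(log2(4151)) = ceil(12.0192) = 13 bits


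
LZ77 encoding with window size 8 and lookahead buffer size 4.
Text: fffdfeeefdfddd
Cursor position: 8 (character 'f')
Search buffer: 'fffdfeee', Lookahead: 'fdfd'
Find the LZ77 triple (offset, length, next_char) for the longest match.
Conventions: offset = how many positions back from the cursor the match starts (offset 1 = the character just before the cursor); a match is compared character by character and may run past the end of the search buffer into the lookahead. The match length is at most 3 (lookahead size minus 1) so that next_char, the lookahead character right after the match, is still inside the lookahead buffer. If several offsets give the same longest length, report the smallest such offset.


Try each offset into the search buffer:
  offset=1 (pos 7, char 'e'): match length 0
  offset=2 (pos 6, char 'e'): match length 0
  offset=3 (pos 5, char 'e'): match length 0
  offset=4 (pos 4, char 'f'): match length 1
  offset=5 (pos 3, char 'd'): match length 0
  offset=6 (pos 2, char 'f'): match length 3
  offset=7 (pos 1, char 'f'): match length 1
  offset=8 (pos 0, char 'f'): match length 1
Longest match has length 3 at offset 6.
next_char = character at position 8 + 3 = 11 -> 'd'

Best match: offset=6, length=3 (matching 'fdf' starting at position 2)
LZ77 triple: (6, 3, 'd')


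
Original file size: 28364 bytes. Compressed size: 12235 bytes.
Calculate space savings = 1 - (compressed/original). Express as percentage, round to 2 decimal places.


ratio = compressed/original = 12235/28364 = 0.431357
savings = 1 - ratio = 1 - 0.431357 = 0.568643
as a percentage: 0.568643 * 100 = 56.86%

Space savings = 1 - 12235/28364 = 56.86%


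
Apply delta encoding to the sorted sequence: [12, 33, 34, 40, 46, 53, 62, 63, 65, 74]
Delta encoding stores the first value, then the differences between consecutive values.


First value: 12
Deltas:
  33 - 12 = 21
  34 - 33 = 1
  40 - 34 = 6
  46 - 40 = 6
  53 - 46 = 7
  62 - 53 = 9
  63 - 62 = 1
  65 - 63 = 2
  74 - 65 = 9


Delta encoded: [12, 21, 1, 6, 6, 7, 9, 1, 2, 9]


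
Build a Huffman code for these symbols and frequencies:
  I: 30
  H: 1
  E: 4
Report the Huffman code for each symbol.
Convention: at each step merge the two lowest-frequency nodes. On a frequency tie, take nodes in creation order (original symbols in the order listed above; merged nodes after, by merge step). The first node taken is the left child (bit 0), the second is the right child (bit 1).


Huffman tree construction:
Step 1: Merge H(1) + E(4) = 5
Step 2: Merge (H+E)(5) + I(30) = 35
Read each symbol's code off the tree from the root (left child = 0, right child = 1).

Codes:
  I: 1 (length 1)
  H: 00 (length 2)
  E: 01 (length 2)
Average code length: 40/35 = 1.1429 bits/symbol


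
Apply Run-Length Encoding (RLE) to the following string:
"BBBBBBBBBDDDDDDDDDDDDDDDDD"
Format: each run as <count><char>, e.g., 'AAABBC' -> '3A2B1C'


Scanning runs left to right:
  i=0: run of 'B' x 9 -> '9B'
  i=9: run of 'D' x 17 -> '17D'

RLE = 9B17D


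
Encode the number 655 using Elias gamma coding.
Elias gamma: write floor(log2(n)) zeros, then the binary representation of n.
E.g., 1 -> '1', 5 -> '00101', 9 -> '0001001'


num_bits = floor(log2(655)) + 1 = 10
leading_zeros = num_bits - 1 = 9
binary(655) = 1010001111

Elias gamma(655) = '000000000' + '1010001111' = 0000000001010001111 (19 bits)


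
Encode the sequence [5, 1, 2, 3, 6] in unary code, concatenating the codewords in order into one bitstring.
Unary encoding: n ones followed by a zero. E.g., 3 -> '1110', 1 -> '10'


Encode each number as n ones followed by a terminating 0:
  5 -> 111110 (6 bits)
  1 -> 10 (2 bits)
  2 -> 110 (3 bits)
  3 -> 1110 (4 bits)
  6 -> 1111110 (7 bits)
Total length = 6 + 2 + 3 + 4 + 7 = 22 bits.

Unary([5, 1, 2, 3, 6]) = 1111101011011101111110 (22 bits)


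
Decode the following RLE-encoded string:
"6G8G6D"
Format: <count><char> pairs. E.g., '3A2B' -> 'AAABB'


Expanding each <count><char> pair:
  6G -> 'GGGGGG'
  8G -> 'GGGGGGGG'
  6D -> 'DDDDDD'

Decoded = GGGGGGGGGGGGGGDDDDDD


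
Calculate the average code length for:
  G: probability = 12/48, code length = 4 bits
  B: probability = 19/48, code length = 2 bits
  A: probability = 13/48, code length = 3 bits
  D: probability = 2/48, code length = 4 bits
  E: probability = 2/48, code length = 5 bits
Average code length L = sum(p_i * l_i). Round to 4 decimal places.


Weighted contributions p_i * l_i:
  G: (12/48) * 4 = 48/48
  B: (19/48) * 2 = 38/48
  A: (13/48) * 3 = 39/48
  D: (2/48) * 4 = 8/48
  E: (2/48) * 5 = 10/48
Sum = (48 + 38 + 39 + 8 + 10)/48 = 143/48

L = 143/48 = 2.9792 bits/symbol


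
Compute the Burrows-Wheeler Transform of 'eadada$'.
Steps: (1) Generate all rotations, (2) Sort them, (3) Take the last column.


Rotations (sorted):
  0: $eadada -> last char: a
  1: a$eadad -> last char: d
  2: ada$ead -> last char: d
  3: adada$e -> last char: e
  4: da$eada -> last char: a
  5: dada$ea -> last char: a
  6: eadada$ -> last char: $


BWT = addeaa$


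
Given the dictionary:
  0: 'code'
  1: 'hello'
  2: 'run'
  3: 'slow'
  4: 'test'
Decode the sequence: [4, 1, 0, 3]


Look up each index in the dictionary:
  4 -> 'test'
  1 -> 'hello'
  0 -> 'code'
  3 -> 'slow'

Decoded: "test hello code slow"


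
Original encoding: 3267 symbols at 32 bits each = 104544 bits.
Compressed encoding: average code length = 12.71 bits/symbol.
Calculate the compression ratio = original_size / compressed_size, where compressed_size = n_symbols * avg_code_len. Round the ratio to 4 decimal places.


original_size = n_symbols * orig_bits = 3267 * 32 = 104544 bits
compressed_size = n_symbols * avg_code_len = 3267 * 12.71 = 41523.57 bits
ratio = original_size / compressed_size = 104544 / 41523.57 = 2.5177

Compression ratio = 2.5177


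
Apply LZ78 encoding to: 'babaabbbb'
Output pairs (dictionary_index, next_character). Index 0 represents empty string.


LZ78 encoding steps:
Dictionary: {0: ''}
Step 1: w='' (idx 0), next='b' -> output (0, 'b'), add 'b' as idx 1
Step 2: w='' (idx 0), next='a' -> output (0, 'a'), add 'a' as idx 2
Step 3: w='b' (idx 1), next='a' -> output (1, 'a'), add 'ba' as idx 3
Step 4: w='a' (idx 2), next='b' -> output (2, 'b'), add 'ab' as idx 4
Step 5: w='b' (idx 1), next='b' -> output (1, 'b'), add 'bb' as idx 5
Step 6: w='b' (idx 1), end of input -> output (1, '')


Encoded: [(0, 'b'), (0, 'a'), (1, 'a'), (2, 'b'), (1, 'b'), (1, '')]


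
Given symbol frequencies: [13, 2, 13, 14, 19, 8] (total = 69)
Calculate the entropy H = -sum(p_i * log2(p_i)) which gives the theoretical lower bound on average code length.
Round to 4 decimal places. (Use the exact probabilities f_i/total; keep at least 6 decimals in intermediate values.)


Per-symbol terms -p_i * log2(p_i) with p_i = f_i/69:
  p = 13/69 = 0.188406: log2(p) = -2.408085, -p*log2(p) = 0.453697
  p = 2/69 = 0.028986: log2(p) = -5.108524, -p*log2(p) = 0.148073
  p = 13/69 = 0.188406: log2(p) = -2.408085, -p*log2(p) = 0.453697
  p = 14/69 = 0.202899: log2(p) = -2.301170, -p*log2(p) = 0.466904
  p = 19/69 = 0.275362: log2(p) = -1.860597, -p*log2(p) = 0.512338
  p = 8/69 = 0.115942: log2(p) = -3.108524, -p*log2(p) = 0.360409
H = 0.453697 + 0.148073 + 0.453697 + 0.466904 + 0.512338 + 0.360409 = 2.395118

H = 2.3951 bits/symbol


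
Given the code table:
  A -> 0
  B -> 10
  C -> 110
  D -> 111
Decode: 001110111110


Decoding:
0 -> A
0 -> A
111 -> D
0 -> A
111 -> D
110 -> C


Result: AADADC


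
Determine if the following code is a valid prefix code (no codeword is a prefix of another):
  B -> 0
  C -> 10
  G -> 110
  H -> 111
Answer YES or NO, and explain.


Checking each pair (does one codeword prefix another?):
  B='0' vs C='10': no prefix
  B='0' vs G='110': no prefix
  B='0' vs H='111': no prefix
  C='10' vs B='0': no prefix
  C='10' vs G='110': no prefix
  C='10' vs H='111': no prefix
  G='110' vs B='0': no prefix
  G='110' vs C='10': no prefix
  G='110' vs H='111': no prefix
  H='111' vs B='0': no prefix
  H='111' vs C='10': no prefix
  H='111' vs G='110': no prefix
No violation found over all pairs.

YES -- this is a valid prefix code. No codeword is a prefix of any other codeword.


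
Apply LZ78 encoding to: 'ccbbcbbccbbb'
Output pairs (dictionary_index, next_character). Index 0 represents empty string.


LZ78 encoding steps:
Dictionary: {0: ''}
Step 1: w='' (idx 0), next='c' -> output (0, 'c'), add 'c' as idx 1
Step 2: w='c' (idx 1), next='b' -> output (1, 'b'), add 'cb' as idx 2
Step 3: w='' (idx 0), next='b' -> output (0, 'b'), add 'b' as idx 3
Step 4: w='cb' (idx 2), next='b' -> output (2, 'b'), add 'cbb' as idx 4
Step 5: w='c' (idx 1), next='c' -> output (1, 'c'), add 'cc' as idx 5
Step 6: w='b' (idx 3), next='b' -> output (3, 'b'), add 'bb' as idx 6
Step 7: w='b' (idx 3), end of input -> output (3, '')


Encoded: [(0, 'c'), (1, 'b'), (0, 'b'), (2, 'b'), (1, 'c'), (3, 'b'), (3, '')]


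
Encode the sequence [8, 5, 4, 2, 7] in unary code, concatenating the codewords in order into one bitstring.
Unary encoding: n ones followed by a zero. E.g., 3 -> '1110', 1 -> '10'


Encode each number as n ones followed by a terminating 0:
  8 -> 111111110 (9 bits)
  5 -> 111110 (6 bits)
  4 -> 11110 (5 bits)
  2 -> 110 (3 bits)
  7 -> 11111110 (8 bits)
Total length = 9 + 6 + 5 + 3 + 8 = 31 bits.

Unary([8, 5, 4, 2, 7]) = 1111111101111101111011011111110 (31 bits)


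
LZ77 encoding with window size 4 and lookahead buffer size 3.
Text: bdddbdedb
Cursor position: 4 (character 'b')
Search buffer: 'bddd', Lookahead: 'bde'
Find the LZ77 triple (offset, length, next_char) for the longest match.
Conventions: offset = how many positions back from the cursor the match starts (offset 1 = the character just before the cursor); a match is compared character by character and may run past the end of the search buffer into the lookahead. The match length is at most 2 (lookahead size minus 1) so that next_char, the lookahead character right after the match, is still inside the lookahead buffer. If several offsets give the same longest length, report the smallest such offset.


Try each offset into the search buffer:
  offset=1 (pos 3, char 'd'): match length 0
  offset=2 (pos 2, char 'd'): match length 0
  offset=3 (pos 1, char 'd'): match length 0
  offset=4 (pos 0, char 'b'): match length 2
Longest match has length 2 at offset 4.
next_char = character at position 4 + 2 = 6 -> 'e'

Best match: offset=4, length=2 (matching 'bd' starting at position 0)
LZ77 triple: (4, 2, 'e')


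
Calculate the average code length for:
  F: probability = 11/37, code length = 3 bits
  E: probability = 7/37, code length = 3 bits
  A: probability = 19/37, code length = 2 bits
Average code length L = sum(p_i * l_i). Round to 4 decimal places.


Weighted contributions p_i * l_i:
  F: (11/37) * 3 = 33/37
  E: (7/37) * 3 = 21/37
  A: (19/37) * 2 = 38/37
Sum = (33 + 21 + 38)/37 = 92/37

L = 92/37 = 2.4865 bits/symbol
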